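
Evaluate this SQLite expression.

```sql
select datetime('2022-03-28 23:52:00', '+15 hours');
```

2022-03-29 14:52:00

+15 hours from 2022-03-28 23:52:00 is 2022-03-29 14:52:00 (crosses midnight).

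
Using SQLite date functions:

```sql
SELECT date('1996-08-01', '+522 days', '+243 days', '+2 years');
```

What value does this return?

2000-09-05

Applying '+522 days' to 1996-08-01: counting 522 days forward gives 1998-01-05.
Applying '+243 days' to 1998-01-05: counting 243 days forward gives 1998-09-05.
Adding +2 years to 1998-09-05 gives 2000-09-05.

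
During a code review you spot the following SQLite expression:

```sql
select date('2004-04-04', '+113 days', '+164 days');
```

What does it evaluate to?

2005-01-06

Applying '+113 days' to 2004-04-04: counting 113 days forward gives 2004-07-26.
Applying '+164 days' to 2004-07-26: counting 164 days forward gives 2005-01-06.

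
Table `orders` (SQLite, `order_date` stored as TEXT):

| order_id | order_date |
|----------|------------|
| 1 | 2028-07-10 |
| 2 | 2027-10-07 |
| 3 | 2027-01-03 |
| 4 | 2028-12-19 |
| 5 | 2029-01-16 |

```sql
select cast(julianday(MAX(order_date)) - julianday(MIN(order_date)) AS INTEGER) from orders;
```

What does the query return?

MIN = 2027-01-03, MAX = 2029-01-16.
28 days remain in January 2027 after the 3rd (31 − 3).
Full months from February 2027 through December 2028 contribute their day counts.
Then 16 days into January 2029.
Total: 28 + 28 + 31 + 30 + 31 + 30 + 31 + 31 + 30 + 31 + 30 + 31 + 31 + 29 + 31 + 30 + 31 + 30 + 31 + 31 + 30 + 31 + 30 + 31 + 16 = 744.

744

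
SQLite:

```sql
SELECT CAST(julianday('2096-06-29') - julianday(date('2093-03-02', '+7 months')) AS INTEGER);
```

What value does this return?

Adding +7 months to 2093-03-02 gives 2093-10-02.
29 days remain in October 2093 after the 2nd (31 − 2).
Full months from November 2093 through May 2096 contribute their day counts.
Then 29 days into June 2096.
Total: 29 + 30 + 31 + 31 + 28 + 31 + 30 + 31 + 30 + 31 + 31 + 30 + 31 + 30 + 31 + 31 + 28 + 31 + 30 + 31 + 30 + 31 + 31 + 30 + 31 + 30 + 31 + 31 + 29 + 31 + 30 + 31 + 29 = 1001.

1001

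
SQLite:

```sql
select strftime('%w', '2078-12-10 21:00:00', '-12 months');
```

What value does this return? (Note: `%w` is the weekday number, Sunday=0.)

First apply '-12 months': 2078-12-10 21:00:00 → 2077-12-10 21:00:00.
2077-12-10 is a Friday; with Sunday=0 that is 5.

5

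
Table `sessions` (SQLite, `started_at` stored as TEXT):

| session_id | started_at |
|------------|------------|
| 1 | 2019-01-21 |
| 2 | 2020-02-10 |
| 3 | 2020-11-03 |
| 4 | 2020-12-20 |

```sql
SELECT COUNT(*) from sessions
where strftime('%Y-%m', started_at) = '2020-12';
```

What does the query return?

Rows with year-month 2020-12: 2020-12-20 → 1.

1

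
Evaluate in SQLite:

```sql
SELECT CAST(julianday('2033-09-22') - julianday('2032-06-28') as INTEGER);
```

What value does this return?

451

2 days remain in June 2032 after the 28th (30 − 28).
Full months from July 2032 through August 2033 contribute their day counts.
Then 22 days into September 2033.
Total: 2 + 31 + 31 + 30 + 31 + 30 + 31 + 31 + 28 + 31 + 30 + 31 + 30 + 31 + 31 + 22 = 451.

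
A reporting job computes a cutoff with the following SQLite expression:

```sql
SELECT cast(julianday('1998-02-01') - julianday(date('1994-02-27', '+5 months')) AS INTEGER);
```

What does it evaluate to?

Adding +5 months to 1994-02-27 gives 1994-07-27.
4 days remain in July 1994 after the 27th (31 − 27).
Full months from August 1994 through January 1998 contribute their day counts.
Then 1 day into February 1998.
Total: 4 + 31 + 30 + 31 + 30 + 31 + 31 + 28 + 31 + 30 + 31 + 30 + 31 + 31 + 30 + 31 + 30 + 31 + 31 + 29 + 31 + 30 + 31 + 30 + 31 + 31 + 30 + 31 + 30 + 31 + 31 + 28 + 31 + 30 + 31 + 30 + 31 + 31 + 30 + 31 + 30 + 31 + 31 + 1 = 1285.

1285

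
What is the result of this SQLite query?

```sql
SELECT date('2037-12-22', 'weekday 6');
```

`weekday 6` advances to the next Saturday; 2037-12-22 is a Tuesday, so it moves forward to 2037-12-26.

2037-12-26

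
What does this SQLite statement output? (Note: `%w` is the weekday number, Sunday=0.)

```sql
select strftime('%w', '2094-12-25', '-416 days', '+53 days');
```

0

First apply '-416 days', '+53 days': 2094-12-25 → 2093-12-27.
2093-12-27 is a Sunday; with Sunday=0 that is 0.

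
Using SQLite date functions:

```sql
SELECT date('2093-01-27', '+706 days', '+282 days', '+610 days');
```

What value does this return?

2097-06-13

Applying '+706 days' to 2093-01-27: counting 706 days forward gives 2095-01-03.
Applying '+282 days' to 2095-01-03: counting 282 days forward gives 2095-10-12.
Applying '+610 days' to 2095-10-12: counting 610 days forward gives 2097-06-13.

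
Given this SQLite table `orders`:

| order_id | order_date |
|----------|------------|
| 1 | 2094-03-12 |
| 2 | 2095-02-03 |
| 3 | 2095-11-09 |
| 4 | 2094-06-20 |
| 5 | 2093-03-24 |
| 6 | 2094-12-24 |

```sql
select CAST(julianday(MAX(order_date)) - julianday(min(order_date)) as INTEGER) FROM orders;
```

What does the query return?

960

MIN = 2093-03-24, MAX = 2095-11-09.
7 days remain in March 2093 after the 24th (31 − 24).
Full months from April 2093 through October 2095 contribute their day counts.
Then 9 days into November 2095.
Total: 7 + 30 + 31 + 30 + 31 + 31 + 30 + 31 + 30 + 31 + 31 + 28 + 31 + 30 + 31 + 30 + 31 + 31 + 30 + 31 + 30 + 31 + 31 + 28 + 31 + 30 + 31 + 30 + 31 + 31 + 30 + 31 + 9 = 960.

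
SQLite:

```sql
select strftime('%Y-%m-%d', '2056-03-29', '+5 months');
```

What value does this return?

2056-08-29

First apply '+5 months': 2056-03-29 → 2056-08-29.
`%Y-%m-%d` extracts the ISO date: 2056-08-29.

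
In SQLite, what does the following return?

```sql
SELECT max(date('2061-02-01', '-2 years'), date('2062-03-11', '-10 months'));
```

2061-05-11

date('2061-02-01', '-2 years') → 2059-02-01.
date('2062-03-11', '-10 months') → 2061-05-11.
Later of the two is 2061-05-11.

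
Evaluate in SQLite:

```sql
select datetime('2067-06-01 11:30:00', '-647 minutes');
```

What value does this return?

2067-06-01 00:43:00

647 minutes = 10h 47m; -647 minutes from 2067-06-01 11:30:00 is 2067-06-01 00:43:00.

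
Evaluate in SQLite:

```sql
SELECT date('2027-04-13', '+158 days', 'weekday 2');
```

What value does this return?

2027-09-21

Applying '+158 days' to 2027-04-13: counting 158 days forward gives 2027-09-18.
`weekday 2` advances to the next Tuesday; 2027-09-18 is a Saturday, so it moves forward to 2027-09-21.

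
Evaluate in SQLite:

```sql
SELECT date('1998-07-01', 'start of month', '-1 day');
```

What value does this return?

`start of month` rewinds 1998-07-01 to 1998-07-01.
Going back 1 day from 1998-07-01 reaches 1998-06-30 (last day of June, 30 days).

1998-06-30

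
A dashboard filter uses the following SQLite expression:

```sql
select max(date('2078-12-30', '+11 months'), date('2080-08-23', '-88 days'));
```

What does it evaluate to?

2080-05-27

date('2078-12-30', '+11 months') → 2079-11-30.
date('2080-08-23', '-88 days') → 2080-05-27.
Later of the two is 2080-05-27.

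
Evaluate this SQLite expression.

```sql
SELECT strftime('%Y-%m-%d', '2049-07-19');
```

`%Y-%m-%d` extracts the ISO date: 2049-07-19.

2049-07-19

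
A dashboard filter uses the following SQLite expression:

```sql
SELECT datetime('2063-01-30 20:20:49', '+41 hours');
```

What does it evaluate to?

2063-02-01 13:20:49

+41 hours from 2063-01-30 20:20:49 is 2063-02-01 13:20:49 (crosses midnight).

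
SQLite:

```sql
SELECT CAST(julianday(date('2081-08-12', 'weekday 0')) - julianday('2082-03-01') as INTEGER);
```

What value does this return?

-196

`weekday 0` advances to the next Sunday; 2081-08-12 is a Tuesday, so it moves forward to 2081-08-17.
14 days remain in August 2081 after the 17th (31 − 17).
Full months from September 2081 through February 2082 contribute their day counts.
Then 1 day into March 2082.
Total: 14 + 30 + 31 + 30 + 31 + 31 + 28 + 1 = 196.
The subtraction is earlier − later, so the result is −196 → -196.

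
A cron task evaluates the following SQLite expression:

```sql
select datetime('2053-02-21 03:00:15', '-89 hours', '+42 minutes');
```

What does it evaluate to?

2053-02-17 10:42:15

-89 hours from 2053-02-21 03:00:15 is 2053-02-17 10:00:15 (crosses midnight).
+42 minutes from 2053-02-17 10:00:15 is 2053-02-17 10:42:15.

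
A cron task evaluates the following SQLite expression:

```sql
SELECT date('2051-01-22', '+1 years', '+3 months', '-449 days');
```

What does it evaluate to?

Adding +1 year to 2051-01-22 gives 2052-01-22.
Adding +3 months to 2052-01-22 gives 2052-04-22.
Applying '-449 days' to 2052-04-22: counting 449 days back gives 2051-01-29.

2051-01-29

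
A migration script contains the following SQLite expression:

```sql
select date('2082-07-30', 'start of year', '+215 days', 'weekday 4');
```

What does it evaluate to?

`start of year` rewinds 2082-07-30 to 2082-01-01.
Applying '+215 days' to 2082-01-01: counting 215 days forward gives 2082-08-04.
`weekday 4` advances to the next Thursday; 2082-08-04 is a Tuesday, so it moves forward to 2082-08-06.

2082-08-06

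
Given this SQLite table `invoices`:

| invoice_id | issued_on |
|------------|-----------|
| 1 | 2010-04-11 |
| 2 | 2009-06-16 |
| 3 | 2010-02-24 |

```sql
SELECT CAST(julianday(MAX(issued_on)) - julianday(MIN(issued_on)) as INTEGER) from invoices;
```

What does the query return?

MIN = 2009-06-16, MAX = 2010-04-11.
14 days remain in June 2009 after the 16th (30 − 16).
Full months from July 2009 through March 2010 contribute their day counts.
Then 11 days into April 2010.
Total: 14 + 31 + 31 + 30 + 31 + 30 + 31 + 31 + 28 + 31 + 11 = 299.

299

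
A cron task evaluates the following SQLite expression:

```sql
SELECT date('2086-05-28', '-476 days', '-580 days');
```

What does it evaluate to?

2083-07-07

Applying '-476 days' to 2086-05-28: counting 476 days back gives 2085-02-06.
Applying '-580 days' to 2085-02-06: counting 580 days back gives 2083-07-07.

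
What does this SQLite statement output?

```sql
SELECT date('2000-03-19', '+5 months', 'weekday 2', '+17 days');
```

Adding +5 months to 2000-03-19 gives 2000-08-19.
`weekday 2` advances to the next Tuesday; 2000-08-19 is a Saturday, so it moves forward to 2000-08-22.
August 2000 has 31 days; 9 remain after the 22nd, so 10 days reach 2000-09-01.
Advancing 7 more days within September lands on 2000-09-08.

2000-09-08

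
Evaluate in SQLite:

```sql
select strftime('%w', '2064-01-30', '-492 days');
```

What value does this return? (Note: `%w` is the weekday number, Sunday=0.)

1

First apply '-492 days': 2064-01-30 → 2062-09-25.
2062-09-25 is a Monday; with Sunday=0 that is 1.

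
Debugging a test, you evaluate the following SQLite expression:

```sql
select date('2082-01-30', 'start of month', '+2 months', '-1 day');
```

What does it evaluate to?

`start of month` rewinds 2082-01-30 to 2082-01-01.
Adding +2 months to 2082-01-01 gives 2082-03-01.
Going back 1 day from 2082-03-01 reaches 2082-02-28 (last day of February, 28 days).

2082-02-28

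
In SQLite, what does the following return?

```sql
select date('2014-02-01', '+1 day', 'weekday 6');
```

2014-02-08

Advancing 1 more day within February lands on 2014-02-02.
`weekday 6` advances to the next Saturday; 2014-02-02 is a Sunday, so it moves forward to 2014-02-08.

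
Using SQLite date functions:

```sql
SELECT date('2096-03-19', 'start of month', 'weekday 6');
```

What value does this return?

`start of month` rewinds 2096-03-19 to 2096-03-01.
`weekday 6` advances to the next Saturday; 2096-03-01 is a Thursday, so it moves forward to 2096-03-03.

2096-03-03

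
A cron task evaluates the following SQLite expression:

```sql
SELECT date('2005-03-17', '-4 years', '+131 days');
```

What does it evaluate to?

2001-07-26

Adding -4 years to 2005-03-17 gives 2001-03-17.
Applying '+131 days' to 2001-03-17: counting 131 days forward gives 2001-07-26.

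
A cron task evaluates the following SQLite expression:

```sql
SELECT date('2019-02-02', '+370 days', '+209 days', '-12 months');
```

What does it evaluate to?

2019-09-03

Applying '+370 days' to 2019-02-02: counting 370 days forward gives 2020-02-07.
Applying '+209 days' to 2020-02-07: counting 209 days forward gives 2020-09-03.
Adding -12 months to 2020-09-03 gives 2019-09-03.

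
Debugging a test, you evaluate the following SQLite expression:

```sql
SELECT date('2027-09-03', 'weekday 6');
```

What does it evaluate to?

`weekday 6` advances to the next Saturday; 2027-09-03 is a Friday, so it moves forward to 2027-09-04.

2027-09-04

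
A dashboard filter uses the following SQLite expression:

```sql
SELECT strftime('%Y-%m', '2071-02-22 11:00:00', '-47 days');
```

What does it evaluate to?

2071-01

First apply '-47 days': 2071-02-22 11:00:00 → 2071-01-06 11:00:00.
`%Y-%m` extracts the year-month: 2071-01.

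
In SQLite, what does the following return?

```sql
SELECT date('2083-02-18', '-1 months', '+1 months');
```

Adding -1 month to 2083-02-18 gives 2083-01-18.
Adding +1 month to 2083-01-18 gives 2083-02-18.

2083-02-18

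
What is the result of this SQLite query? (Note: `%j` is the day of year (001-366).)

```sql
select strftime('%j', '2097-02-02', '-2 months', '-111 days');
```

226

First apply '-2 months', '-111 days': 2097-02-02 → 2096-08-13.
Day-of-year for 2096-08-13: days since 2096-01-01 inclusive = 226, zero-padded to 226.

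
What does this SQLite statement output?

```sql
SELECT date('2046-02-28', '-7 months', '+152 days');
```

2045-12-27

Adding -7 months to 2046-02-28 gives 2045-07-28.
Applying '+152 days' to 2045-07-28: counting 152 days forward gives 2045-12-27.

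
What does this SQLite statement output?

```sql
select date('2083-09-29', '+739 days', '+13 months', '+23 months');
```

2088-10-07

Applying '+739 days' to 2083-09-29: counting 739 days forward gives 2085-10-07.
Adding +13 months to 2085-10-07 gives 2086-11-07.
Adding +23 months to 2086-11-07 gives 2088-10-07.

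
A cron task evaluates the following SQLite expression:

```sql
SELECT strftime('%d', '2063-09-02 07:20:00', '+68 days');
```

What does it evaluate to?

First apply '+68 days': 2063-09-02 07:20:00 → 2063-11-09 07:20:00.
`%d` extracts the 2-digit day of month: 09.

09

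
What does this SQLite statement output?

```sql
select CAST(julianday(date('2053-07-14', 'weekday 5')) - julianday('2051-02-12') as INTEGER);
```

887

`weekday 5` advances to the next Friday; 2053-07-14 is a Monday, so it moves forward to 2053-07-18.
16 days remain in February 2051 after the 12th (28 − 12).
Full months from March 2051 through June 2053 contribute their day counts.
Then 18 days into July 2053.
Total: 16 + 31 + 30 + 31 + 30 + 31 + 31 + 30 + 31 + 30 + 31 + 31 + 29 + 31 + 30 + 31 + 30 + 31 + 31 + 30 + 31 + 30 + 31 + 31 + 28 + 31 + 30 + 31 + 30 + 18 = 887.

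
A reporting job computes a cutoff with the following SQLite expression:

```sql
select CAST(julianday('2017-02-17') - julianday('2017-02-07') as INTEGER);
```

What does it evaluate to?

10

Both dates are in February 2017: 17 − 7 = 10.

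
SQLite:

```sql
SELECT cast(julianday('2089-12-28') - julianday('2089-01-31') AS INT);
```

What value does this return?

0 days remain in January 2089 after the 31st (31 − 31).
Full months from February 2089 through November 2089 contribute their day counts.
Then 28 days into December 2089.
Total: 0 + 28 + 31 + 30 + 31 + 30 + 31 + 31 + 30 + 31 + 30 + 28 = 331.

331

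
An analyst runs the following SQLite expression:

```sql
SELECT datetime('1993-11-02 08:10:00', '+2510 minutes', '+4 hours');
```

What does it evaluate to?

2510 minutes = 41h 50m; +2510 minutes from 1993-11-02 08:10:00 is 1993-11-04 02:00:00 (crosses midnight).
+4 hours from 1993-11-04 02:00:00 is 1993-11-04 06:00:00.

1993-11-04 06:00:00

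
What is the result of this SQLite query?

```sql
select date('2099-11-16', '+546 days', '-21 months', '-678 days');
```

2097-10-07

Applying '+546 days' to 2099-11-16: counting 546 days forward gives 2101-05-16.
Adding -21 months to 2101-05-16 gives 2099-08-16.
Applying '-678 days' to 2099-08-16: counting 678 days back gives 2097-10-07.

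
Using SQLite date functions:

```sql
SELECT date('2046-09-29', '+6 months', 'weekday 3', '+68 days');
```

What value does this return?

Adding +6 months to 2046-09-29 gives 2047-03-29.
`weekday 3` advances to the next Wednesday; 2047-03-29 is a Friday, so it moves forward to 2047-04-03.
Applying '+68 days' to 2047-04-03: counting 68 days forward gives 2047-06-10.

2047-06-10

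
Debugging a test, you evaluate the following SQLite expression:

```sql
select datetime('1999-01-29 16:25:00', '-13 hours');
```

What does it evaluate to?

-13 hours from 1999-01-29 16:25:00 is 1999-01-29 03:25:00.

1999-01-29 03:25:00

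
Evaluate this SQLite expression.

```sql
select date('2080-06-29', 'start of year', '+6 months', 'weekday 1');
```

2080-07-01

`start of year` rewinds 2080-06-29 to 2080-01-01.
Adding +6 months to 2080-01-01 gives 2080-07-01.
`weekday 1` advances to the next Monday; 2080-07-01 is already a Monday, so it stays at 2080-07-01.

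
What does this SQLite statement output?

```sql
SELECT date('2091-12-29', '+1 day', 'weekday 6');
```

2092-01-05

Advancing 1 more day within December lands on 2091-12-30.
`weekday 6` advances to the next Saturday; 2091-12-30 is a Sunday, so it moves forward to 2092-01-05.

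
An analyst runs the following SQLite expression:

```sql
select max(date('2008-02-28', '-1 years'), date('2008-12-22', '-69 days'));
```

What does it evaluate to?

2008-10-14

date('2008-02-28', '-1 years') → 2007-02-28.
date('2008-12-22', '-69 days') → 2008-10-14.
Later of the two is 2008-10-14.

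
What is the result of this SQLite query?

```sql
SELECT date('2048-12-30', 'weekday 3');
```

`weekday 3` advances to the next Wednesday; 2048-12-30 is already a Wednesday, so it stays at 2048-12-30.

2048-12-30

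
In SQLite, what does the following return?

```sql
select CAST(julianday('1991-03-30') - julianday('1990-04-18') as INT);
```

12 days remain in April 1990 after the 18th (30 − 18).
Full months from May 1990 through February 1991 contribute their day counts.
Then 30 days into March 1991.
Total: 12 + 31 + 30 + 31 + 31 + 30 + 31 + 30 + 31 + 31 + 28 + 30 = 346.

346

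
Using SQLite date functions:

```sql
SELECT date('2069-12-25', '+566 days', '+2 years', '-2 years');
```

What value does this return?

Applying '+566 days' to 2069-12-25: counting 566 days forward gives 2071-07-14.
Adding +2 years to 2071-07-14 gives 2073-07-14.
Adding -2 years to 2073-07-14 gives 2071-07-14.

2071-07-14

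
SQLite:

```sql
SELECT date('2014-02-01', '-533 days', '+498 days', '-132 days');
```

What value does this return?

2013-08-18

Applying '-533 days' to 2014-02-01: counting 533 days back gives 2012-08-17.
Applying '+498 days' to 2012-08-17: counting 498 days forward gives 2013-12-28.
Applying '-132 days' to 2013-12-28: counting 132 days back gives 2013-08-18.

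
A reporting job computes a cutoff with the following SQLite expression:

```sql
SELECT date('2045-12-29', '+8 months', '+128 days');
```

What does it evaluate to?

Adding +8 months to 2045-12-29 gives 2046-08-29.
Applying '+128 days' to 2046-08-29: counting 128 days forward gives 2047-01-04.

2047-01-04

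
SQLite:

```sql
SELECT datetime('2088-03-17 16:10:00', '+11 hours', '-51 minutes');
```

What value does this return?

+11 hours from 2088-03-17 16:10:00 is 2088-03-18 03:10:00 (crosses midnight).
-51 minutes from 2088-03-18 03:10:00 is 2088-03-18 02:19:00.

2088-03-18 02:19:00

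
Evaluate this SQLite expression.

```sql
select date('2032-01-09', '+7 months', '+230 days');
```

2033-03-27

Adding +7 months to 2032-01-09 gives 2032-08-09.
Applying '+230 days' to 2032-08-09: counting 230 days forward gives 2033-03-27.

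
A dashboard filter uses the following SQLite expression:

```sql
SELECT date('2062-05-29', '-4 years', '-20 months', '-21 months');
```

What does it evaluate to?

2054-12-29

Adding -4 years to 2062-05-29 gives 2058-05-29.
Adding -20 months to 2058-05-29 gives 2056-09-29.
Adding -21 months to 2056-09-29 gives 2054-12-29.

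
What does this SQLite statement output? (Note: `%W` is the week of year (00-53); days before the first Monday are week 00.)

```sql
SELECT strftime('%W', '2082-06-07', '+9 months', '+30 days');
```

First apply '+9 months', '+30 days': 2082-06-07 → 2083-04-06.
2083-04-06 is a Tuesday. SQLite's %W counts Mondays since the year started; the result is 14.

14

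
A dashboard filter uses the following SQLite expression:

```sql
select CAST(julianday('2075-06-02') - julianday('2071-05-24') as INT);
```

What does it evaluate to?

1470

7 days remain in May 2071 after the 24th (31 − 24).
Full months from June 2071 through May 2075 contribute their day counts.
Then 2 days into June 2075.
Total: 7 + 30 + 31 + 31 + 30 + 31 + 30 + 31 + 31 + 29 + 31 + 30 + 31 + 30 + 31 + 31 + 30 + 31 + 30 + 31 + 31 + 28 + 31 + 30 + 31 + 30 + 31 + 31 + 30 + 31 + 30 + 31 + 31 + 28 + 31 + 30 + 31 + 30 + 31 + 31 + 30 + 31 + 30 + 31 + 31 + 28 + 31 + 30 + 31 + 2 = 1470.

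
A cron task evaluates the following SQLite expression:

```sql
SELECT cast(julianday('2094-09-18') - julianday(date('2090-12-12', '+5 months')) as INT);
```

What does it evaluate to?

1225

Adding +5 months to 2090-12-12 gives 2091-05-12.
19 days remain in May 2091 after the 12th (31 − 12).
Full months from June 2091 through August 2094 contribute their day counts.
Then 18 days into September 2094.
Total: 19 + 30 + 31 + 31 + 30 + 31 + 30 + 31 + 31 + 29 + 31 + 30 + 31 + 30 + 31 + 31 + 30 + 31 + 30 + 31 + 31 + 28 + 31 + 30 + 31 + 30 + 31 + 31 + 30 + 31 + 30 + 31 + 31 + 28 + 31 + 30 + 31 + 30 + 31 + 31 + 18 = 1225.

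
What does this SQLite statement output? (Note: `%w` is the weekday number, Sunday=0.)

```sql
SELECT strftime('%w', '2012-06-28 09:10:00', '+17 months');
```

4

First apply '+17 months': 2012-06-28 09:10:00 → 2013-11-28 09:10:00.
2013-11-28 is a Thursday; with Sunday=0 that is 4.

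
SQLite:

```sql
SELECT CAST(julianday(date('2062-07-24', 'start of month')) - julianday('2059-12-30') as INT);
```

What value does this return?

`start of month` rewinds 2062-07-24 to 2062-07-01.
1 day remains in December 2059 after the 30th (31 − 30).
Full months from January 2060 through June 2062 contribute their day counts.
Then 1 day into July 2062.
Total: 1 + 31 + 29 + 31 + 30 + 31 + 30 + 31 + 31 + 30 + 31 + 30 + 31 + 31 + 28 + 31 + 30 + 31 + 30 + 31 + 31 + 30 + 31 + 30 + 31 + 31 + 28 + 31 + 30 + 31 + 30 + 1 = 914.

914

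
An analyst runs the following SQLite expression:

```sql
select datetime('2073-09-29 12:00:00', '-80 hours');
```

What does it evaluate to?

-80 hours from 2073-09-29 12:00:00 is 2073-09-26 04:00:00 (crosses midnight).

2073-09-26 04:00:00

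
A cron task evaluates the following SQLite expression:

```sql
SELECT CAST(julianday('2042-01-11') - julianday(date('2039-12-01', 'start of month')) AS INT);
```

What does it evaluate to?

772

`start of month` rewinds 2039-12-01 to 2039-12-01.
30 days remain in December 2039 after the 1st (31 − 1).
Full months from January 2040 through December 2041 contribute their day counts.
Then 11 days into January 2042.
Total: 30 + 31 + 29 + 31 + 30 + 31 + 30 + 31 + 31 + 30 + 31 + 30 + 31 + 31 + 28 + 31 + 30 + 31 + 30 + 31 + 31 + 30 + 31 + 30 + 31 + 11 = 772.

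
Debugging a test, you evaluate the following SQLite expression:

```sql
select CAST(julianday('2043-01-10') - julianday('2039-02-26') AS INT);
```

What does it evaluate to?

1414

2 days remain in February 2039 after the 26th (28 − 26).
Full months from March 2039 through December 2042 contribute their day counts.
Then 10 days into January 2043.
Total: 2 + 31 + 30 + 31 + 30 + 31 + 31 + 30 + 31 + 30 + 31 + 31 + 29 + 31 + 30 + 31 + 30 + 31 + 31 + 30 + 31 + 30 + 31 + 31 + 28 + 31 + 30 + 31 + 30 + 31 + 31 + 30 + 31 + 30 + 31 + 31 + 28 + 31 + 30 + 31 + 30 + 31 + 31 + 30 + 31 + 30 + 31 + 10 = 1414.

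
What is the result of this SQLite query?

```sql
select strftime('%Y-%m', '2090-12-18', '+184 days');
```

First apply '+184 days': 2090-12-18 → 2091-06-20.
`%Y-%m` extracts the year-month: 2091-06.

2091-06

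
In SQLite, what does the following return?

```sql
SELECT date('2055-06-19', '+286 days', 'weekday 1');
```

2056-04-03

Applying '+286 days' to 2055-06-19: counting 286 days forward gives 2056-03-31.
`weekday 1` advances to the next Monday; 2056-03-31 is a Friday, so it moves forward to 2056-04-03.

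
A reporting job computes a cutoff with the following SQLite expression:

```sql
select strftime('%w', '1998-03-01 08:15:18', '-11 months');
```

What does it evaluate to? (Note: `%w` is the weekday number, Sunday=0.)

First apply '-11 months': 1998-03-01 08:15:18 → 1997-04-01 08:15:18.
1997-04-01 is a Tuesday; with Sunday=0 that is 2.

2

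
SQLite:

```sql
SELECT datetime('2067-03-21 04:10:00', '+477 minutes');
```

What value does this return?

2067-03-21 12:07:00

477 minutes = 7h 57m; +477 minutes from 2067-03-21 04:10:00 is 2067-03-21 12:07:00.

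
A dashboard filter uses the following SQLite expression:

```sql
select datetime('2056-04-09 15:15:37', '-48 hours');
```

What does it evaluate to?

-48 hours from 2056-04-09 15:15:37 is 2056-04-07 15:15:37 (crosses midnight).

2056-04-07 15:15:37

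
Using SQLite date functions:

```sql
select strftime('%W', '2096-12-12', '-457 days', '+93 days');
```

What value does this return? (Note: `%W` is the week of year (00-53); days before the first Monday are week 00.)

50

First apply '-457 days', '+93 days': 2096-12-12 → 2095-12-14.
2095-12-14 is a Wednesday. SQLite's %W counts Mondays since the year started; the result is 50.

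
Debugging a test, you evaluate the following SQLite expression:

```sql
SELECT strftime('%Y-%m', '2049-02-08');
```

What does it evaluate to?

2049-02

`%Y-%m` extracts the year-month: 2049-02.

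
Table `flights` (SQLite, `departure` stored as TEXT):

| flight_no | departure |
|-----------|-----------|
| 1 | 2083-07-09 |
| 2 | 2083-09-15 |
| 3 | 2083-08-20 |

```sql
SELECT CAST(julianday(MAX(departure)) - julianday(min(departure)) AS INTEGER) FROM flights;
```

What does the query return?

MIN = 2083-07-09, MAX = 2083-09-15.
22 days remain in July 2083 after the 9th (31 − 9).
August 2083: 31 days.
Then 15 days into September 2083.
Total: 22 + 31 + 15 = 68.

68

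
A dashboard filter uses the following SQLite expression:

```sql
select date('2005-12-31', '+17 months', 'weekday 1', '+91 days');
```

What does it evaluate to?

2007-09-03

Adding +17 months to 2005-12-31 gives 2007-05-31.
`weekday 1` advances to the next Monday; 2007-05-31 is a Thursday, so it moves forward to 2007-06-04.
Applying '+91 days' to 2007-06-04: counting 91 days forward gives 2007-09-03.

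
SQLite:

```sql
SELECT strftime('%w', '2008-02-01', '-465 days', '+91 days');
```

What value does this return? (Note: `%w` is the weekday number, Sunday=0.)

2

First apply '-465 days', '+91 days': 2008-02-01 → 2007-01-23.
2007-01-23 is a Tuesday; with Sunday=0 that is 2.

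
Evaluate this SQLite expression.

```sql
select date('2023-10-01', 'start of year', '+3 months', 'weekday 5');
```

`start of year` rewinds 2023-10-01 to 2023-01-01.
Adding +3 months to 2023-01-01 gives 2023-04-01.
`weekday 5` advances to the next Friday; 2023-04-01 is a Saturday, so it moves forward to 2023-04-07.

2023-04-07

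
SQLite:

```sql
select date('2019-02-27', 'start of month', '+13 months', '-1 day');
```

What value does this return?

`start of month` rewinds 2019-02-27 to 2019-02-01.
Adding +13 months to 2019-02-01 gives 2020-03-01.
Going back 1 day from 2020-03-01 reaches 2020-02-29 (last day of February, 29 days).

2020-02-29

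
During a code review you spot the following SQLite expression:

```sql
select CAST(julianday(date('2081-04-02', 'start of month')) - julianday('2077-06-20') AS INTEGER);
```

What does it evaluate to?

1381

`start of month` rewinds 2081-04-02 to 2081-04-01.
10 days remain in June 2077 after the 20th (30 − 20).
Full months from July 2077 through March 2081 contribute their day counts.
Then 1 day into April 2081.
Total: 10 + 31 + 31 + 30 + 31 + 30 + 31 + 31 + 28 + 31 + 30 + 31 + 30 + 31 + 31 + 30 + 31 + 30 + 31 + 31 + 28 + 31 + 30 + 31 + 30 + 31 + 31 + 30 + 31 + 30 + 31 + 31 + 29 + 31 + 30 + 31 + 30 + 31 + 31 + 30 + 31 + 30 + 31 + 31 + 28 + 31 + 1 = 1381.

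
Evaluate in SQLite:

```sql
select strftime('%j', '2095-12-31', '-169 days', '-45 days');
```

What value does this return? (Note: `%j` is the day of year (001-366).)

151

First apply '-169 days', '-45 days': 2095-12-31 → 2095-05-31.
Day-of-year for 2095-05-31: days since 2095-01-01 inclusive = 151, zero-padded to 151.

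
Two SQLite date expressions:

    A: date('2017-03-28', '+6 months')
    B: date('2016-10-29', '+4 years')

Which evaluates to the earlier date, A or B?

A

A = 2017-09-28.
B = 2020-10-29.
A is earlier.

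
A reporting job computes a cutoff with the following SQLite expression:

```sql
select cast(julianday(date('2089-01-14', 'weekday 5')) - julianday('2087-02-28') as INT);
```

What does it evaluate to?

`weekday 5` advances to the next Friday; 2089-01-14 is already a Friday, so it stays at 2089-01-14.
0 days remain in February 2087 after the 28th (28 − 28).
Full months from March 2087 through December 2088 contribute their day counts.
Then 14 days into January 2089.
Total: 0 + 31 + 30 + 31 + 30 + 31 + 31 + 30 + 31 + 30 + 31 + 31 + 29 + 31 + 30 + 31 + 30 + 31 + 31 + 30 + 31 + 30 + 31 + 14 = 686.

686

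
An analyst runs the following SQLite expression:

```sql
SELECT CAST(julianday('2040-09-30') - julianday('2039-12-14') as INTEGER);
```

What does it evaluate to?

291

17 days remain in December 2039 after the 14th (31 − 14).
Full months from January 2040 through August 2040 contribute their day counts.
Then 30 days into September 2040.
Total: 17 + 31 + 29 + 31 + 30 + 31 + 30 + 31 + 31 + 30 = 291.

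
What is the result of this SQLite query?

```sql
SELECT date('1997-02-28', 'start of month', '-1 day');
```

`start of month` rewinds 1997-02-28 to 1997-02-01.
Going back 1 day from 1997-02-01 reaches 1997-01-31 (last day of January, 31 days).

1997-01-31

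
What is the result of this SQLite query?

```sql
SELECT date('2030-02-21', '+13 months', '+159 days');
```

2031-08-27

Adding +13 months to 2030-02-21 gives 2031-03-21.
Applying '+159 days' to 2031-03-21: counting 159 days forward gives 2031-08-27.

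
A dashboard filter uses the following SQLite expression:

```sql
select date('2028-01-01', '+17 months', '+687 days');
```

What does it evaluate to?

2031-04-19

Adding +17 months to 2028-01-01 gives 2029-06-01.
Applying '+687 days' to 2029-06-01: counting 687 days forward gives 2031-04-19.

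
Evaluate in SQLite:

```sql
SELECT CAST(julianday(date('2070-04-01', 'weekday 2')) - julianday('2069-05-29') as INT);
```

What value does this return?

307

`weekday 2` advances to the next Tuesday; 2070-04-01 is already a Tuesday, so it stays at 2070-04-01.
2 days remain in May 2069 after the 29th (31 − 29).
Full months from June 2069 through March 2070 contribute their day counts.
Then 1 day into April 2070.
Total: 2 + 30 + 31 + 31 + 30 + 31 + 30 + 31 + 31 + 28 + 31 + 1 = 307.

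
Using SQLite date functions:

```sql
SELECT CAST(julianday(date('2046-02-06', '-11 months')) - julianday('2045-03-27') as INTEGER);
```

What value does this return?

-21

Adding -11 months to 2046-02-06 gives 2045-03-06.
Both dates are in March 2045: 27 − 6 = 21.
The subtraction is earlier − later, so the result is −21 → -21.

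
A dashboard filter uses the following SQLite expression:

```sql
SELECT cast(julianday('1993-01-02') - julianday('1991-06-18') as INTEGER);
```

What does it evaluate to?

564

12 days remain in June 1991 after the 18th (30 − 18).
Full months from July 1991 through December 1992 contribute their day counts.
Then 2 days into January 1993.
Total: 12 + 31 + 31 + 30 + 31 + 30 + 31 + 31 + 29 + 31 + 30 + 31 + 30 + 31 + 31 + 30 + 31 + 30 + 31 + 2 = 564.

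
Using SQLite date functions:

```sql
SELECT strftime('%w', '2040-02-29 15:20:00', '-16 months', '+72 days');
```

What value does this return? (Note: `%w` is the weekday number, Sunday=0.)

First apply '-16 months', '+72 days': 2040-02-29 15:20:00 → 2039-01-09 15:20:00.
2039-01-09 is a Sunday; with Sunday=0 that is 0.

0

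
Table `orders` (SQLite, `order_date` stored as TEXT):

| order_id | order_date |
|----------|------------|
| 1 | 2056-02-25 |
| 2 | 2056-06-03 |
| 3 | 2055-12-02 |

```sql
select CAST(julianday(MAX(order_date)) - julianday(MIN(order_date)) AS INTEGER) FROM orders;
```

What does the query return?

MIN = 2055-12-02, MAX = 2056-06-03.
29 days remain in December 2055 after the 2nd (31 − 2).
January 2056: 31 days.
February 2056: 29 days (leap year).
March 2056: 31 days.
April 2056: 30 days.
May 2056: 31 days.
Then 3 days into June 2056.
Total: 29 + 31 + 29 + 31 + 30 + 31 + 3 = 184.

184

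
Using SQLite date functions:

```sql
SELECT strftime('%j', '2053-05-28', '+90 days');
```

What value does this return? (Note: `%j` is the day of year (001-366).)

First apply '+90 days': 2053-05-28 → 2053-08-26.
Day-of-year for 2053-08-26: days since 2053-01-01 inclusive = 238, zero-padded to 238.

238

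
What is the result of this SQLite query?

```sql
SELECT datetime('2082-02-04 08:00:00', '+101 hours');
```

2082-02-08 13:00:00

+101 hours from 2082-02-04 08:00:00 is 2082-02-08 13:00:00 (crosses midnight).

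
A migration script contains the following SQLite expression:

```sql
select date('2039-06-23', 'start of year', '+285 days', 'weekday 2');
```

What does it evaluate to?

`start of year` rewinds 2039-06-23 to 2039-01-01.
Applying '+285 days' to 2039-01-01: counting 285 days forward gives 2039-10-13.
`weekday 2` advances to the next Tuesday; 2039-10-13 is a Thursday, so it moves forward to 2039-10-18.

2039-10-18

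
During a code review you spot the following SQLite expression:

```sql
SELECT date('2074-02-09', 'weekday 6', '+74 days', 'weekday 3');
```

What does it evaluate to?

2074-04-25

`weekday 6` advances to the next Saturday; 2074-02-09 is a Friday, so it moves forward to 2074-02-10.
Applying '+74 days' to 2074-02-10: counting 74 days forward gives 2074-04-25.
`weekday 3` advances to the next Wednesday; 2074-04-25 is already a Wednesday, so it stays at 2074-04-25.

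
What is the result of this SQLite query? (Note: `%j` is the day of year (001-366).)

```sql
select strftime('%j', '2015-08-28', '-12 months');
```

First apply '-12 months': 2015-08-28 → 2014-08-28.
Day-of-year for 2014-08-28: days since 2014-01-01 inclusive = 240, zero-padded to 240.

240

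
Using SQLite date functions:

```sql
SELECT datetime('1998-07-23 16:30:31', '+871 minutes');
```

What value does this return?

1998-07-24 07:01:31

871 minutes = 14h 31m; +871 minutes from 1998-07-23 16:30:31 is 1998-07-24 07:01:31 (crosses midnight).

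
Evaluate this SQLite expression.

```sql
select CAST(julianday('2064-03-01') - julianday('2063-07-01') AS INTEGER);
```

30 days remain in July 2063 after the 1st (31 − 1).
Full months from August 2063 through February 2064 contribute their day counts.
Then 1 day into March 2064.
Total: 30 + 31 + 30 + 31 + 30 + 31 + 31 + 29 + 1 = 244.

244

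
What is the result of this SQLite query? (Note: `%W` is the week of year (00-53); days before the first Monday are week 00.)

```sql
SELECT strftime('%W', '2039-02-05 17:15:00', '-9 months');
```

18

First apply '-9 months': 2039-02-05 17:15:00 → 2038-05-05 17:15:00.
2038-05-05 is a Wednesday. SQLite's %W counts Mondays since the year started; the result is 18.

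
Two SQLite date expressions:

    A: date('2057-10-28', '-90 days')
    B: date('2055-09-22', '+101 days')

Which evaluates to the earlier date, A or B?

A = 2057-07-30.
B = 2056-01-01.
B is earlier.

B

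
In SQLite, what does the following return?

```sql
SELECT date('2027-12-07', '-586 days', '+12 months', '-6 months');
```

Applying '-586 days' to 2027-12-07: counting 586 days back gives 2026-04-30.
Adding +12 months to 2026-04-30 gives 2027-04-30.
Adding -6 months to 2027-04-30 gives 2026-10-30.

2026-10-30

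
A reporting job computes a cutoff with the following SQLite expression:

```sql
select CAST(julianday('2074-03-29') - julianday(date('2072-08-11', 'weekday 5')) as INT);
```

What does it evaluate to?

`weekday 5` advances to the next Friday; 2072-08-11 is a Thursday, so it moves forward to 2072-08-12.
19 days remain in August 2072 after the 12th (31 − 12).
Full months from September 2072 through February 2074 contribute their day counts.
Then 29 days into March 2074.
Total: 19 + 30 + 31 + 30 + 31 + 31 + 28 + 31 + 30 + 31 + 30 + 31 + 31 + 30 + 31 + 30 + 31 + 31 + 28 + 29 = 594.

594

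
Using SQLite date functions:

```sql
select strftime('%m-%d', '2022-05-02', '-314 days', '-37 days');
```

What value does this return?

05-16

First apply '-314 days', '-37 days': 2022-05-02 → 2021-05-16.
`%m-%d` extracts the month-day: 05-16.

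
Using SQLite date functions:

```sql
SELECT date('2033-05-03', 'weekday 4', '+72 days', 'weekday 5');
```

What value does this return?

`weekday 4` advances to the next Thursday; 2033-05-03 is a Tuesday, so it moves forward to 2033-05-05.
Applying '+72 days' to 2033-05-05: counting 72 days forward gives 2033-07-16.
`weekday 5` advances to the next Friday; 2033-07-16 is a Saturday, so it moves forward to 2033-07-22.

2033-07-22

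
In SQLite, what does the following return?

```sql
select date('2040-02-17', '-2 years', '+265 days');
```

Adding -2 years to 2040-02-17 gives 2038-02-17.
Applying '+265 days' to 2038-02-17: counting 265 days forward gives 2038-11-09.

2038-11-09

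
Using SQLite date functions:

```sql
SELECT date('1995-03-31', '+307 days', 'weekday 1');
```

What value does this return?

1996-02-05

Applying '+307 days' to 1995-03-31: counting 307 days forward gives 1996-02-01.
`weekday 1` advances to the next Monday; 1996-02-01 is a Thursday, so it moves forward to 1996-02-05.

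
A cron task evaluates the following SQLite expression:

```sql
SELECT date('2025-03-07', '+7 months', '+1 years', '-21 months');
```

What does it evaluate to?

Adding +7 months to 2025-03-07 gives 2025-10-07.
Adding +1 year to 2025-10-07 gives 2026-10-07.
Adding -21 months to 2026-10-07 gives 2025-01-07.

2025-01-07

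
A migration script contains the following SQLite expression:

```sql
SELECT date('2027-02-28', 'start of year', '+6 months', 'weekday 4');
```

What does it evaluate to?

`start of year` rewinds 2027-02-28 to 2027-01-01.
Adding +6 months to 2027-01-01 gives 2027-07-01.
`weekday 4` advances to the next Thursday; 2027-07-01 is already a Thursday, so it stays at 2027-07-01.

2027-07-01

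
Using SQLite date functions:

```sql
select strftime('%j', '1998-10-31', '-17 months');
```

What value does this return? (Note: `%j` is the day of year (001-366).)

First apply '-17 months': 1998-10-31 → 1997-05-31.
Day-of-year for 1997-05-31: days since 1997-01-01 inclusive = 151, zero-padded to 151.

151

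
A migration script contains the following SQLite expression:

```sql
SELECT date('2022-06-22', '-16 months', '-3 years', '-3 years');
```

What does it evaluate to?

2015-02-22

Adding -16 months to 2022-06-22 gives 2021-02-22.
Adding -3 years to 2021-02-22 gives 2018-02-22.
Adding -3 years to 2018-02-22 gives 2015-02-22.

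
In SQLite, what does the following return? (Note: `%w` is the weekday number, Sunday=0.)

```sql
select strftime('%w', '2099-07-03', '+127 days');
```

6

First apply '+127 days': 2099-07-03 → 2099-11-07.
2099-11-07 is a Saturday; with Sunday=0 that is 6.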